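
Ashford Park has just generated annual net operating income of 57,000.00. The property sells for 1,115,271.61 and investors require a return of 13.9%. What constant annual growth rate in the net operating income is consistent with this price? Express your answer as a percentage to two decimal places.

P = D₀(1+g)/(r−g) ⇒ P(r−g) = D₀(1+g) ⇒ g(P+D₀) = P·r − D₀
g = (P·r − D₀)/(P + D₀) = (1,115,271.61×0.139 − 57,000.00) / (1,115,271.61 + 57,000.00) = 0.083618

8.36%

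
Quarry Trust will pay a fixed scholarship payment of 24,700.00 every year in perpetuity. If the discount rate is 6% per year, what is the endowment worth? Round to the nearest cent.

Level perpetuity: PV = C / r = 24,700.00 / 0.06 = 411,666.67

411666.67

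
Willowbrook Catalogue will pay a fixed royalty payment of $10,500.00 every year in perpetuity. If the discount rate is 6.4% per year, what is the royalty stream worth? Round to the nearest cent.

$164062.50

Level perpetuity: PV = C / r = $10,500.00 / 0.064 = $164,062.50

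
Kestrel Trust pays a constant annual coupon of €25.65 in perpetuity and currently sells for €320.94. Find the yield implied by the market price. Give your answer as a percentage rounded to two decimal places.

P = C/r ⇒ r = C/P = €25.65/€320.94 = 0.079921

7.99%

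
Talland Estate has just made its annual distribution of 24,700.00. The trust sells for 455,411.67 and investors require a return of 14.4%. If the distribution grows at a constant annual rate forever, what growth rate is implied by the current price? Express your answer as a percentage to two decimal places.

P = D₀(1+g)/(r−g) ⇒ P(r−g) = D₀(1+g) ⇒ g(P+D₀) = P·r − D₀
g = (P·r − D₀)/(P + D₀) = (455,411.67×0.144 − 24,700.00) / (455,411.67 + 24,700.00) = 0.085145

8.51%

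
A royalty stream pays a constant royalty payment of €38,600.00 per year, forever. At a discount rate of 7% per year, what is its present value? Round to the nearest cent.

Level perpetuity: PV = C / r = €38,600.00 / 0.07 = €551,428.57

€551428.57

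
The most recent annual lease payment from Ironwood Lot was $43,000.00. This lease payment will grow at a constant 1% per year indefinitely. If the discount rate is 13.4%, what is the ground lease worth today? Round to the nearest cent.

D₁ = D₀ × (1 + g) = $43,000.00 × 1.01 = $43,430.0000
Growing perpetuity: P = D₁ / (r − g) = $43,430.0000 / (0.134 − 0.01) = $350,241.94

$350241.94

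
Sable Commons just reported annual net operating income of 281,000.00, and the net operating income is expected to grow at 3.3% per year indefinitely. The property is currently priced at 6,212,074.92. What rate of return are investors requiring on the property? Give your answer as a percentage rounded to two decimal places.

7.97%

D₁ = 281,000.00 × 1.033 = 290,273.0000
P = D₁/(r − g) ⇒ r = D₁/P + g = 290,273.0000/6,212,074.92 + 0.033 = 0.046727 + 0.033 = 0.079727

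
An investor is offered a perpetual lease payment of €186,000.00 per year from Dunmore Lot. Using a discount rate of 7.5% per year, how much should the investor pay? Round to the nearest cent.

Level perpetuity: PV = C / r = €186,000.00 / 0.075 = €2,480,000.00

€2480000.00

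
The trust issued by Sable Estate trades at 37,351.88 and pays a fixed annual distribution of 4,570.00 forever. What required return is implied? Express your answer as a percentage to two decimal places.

12.23%

P = C/r ⇒ r = C/P = 4,570.00/37,351.88 = 0.122350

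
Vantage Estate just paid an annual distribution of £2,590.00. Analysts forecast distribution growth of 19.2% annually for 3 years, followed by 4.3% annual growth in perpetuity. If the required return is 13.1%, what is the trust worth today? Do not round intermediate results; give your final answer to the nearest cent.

D_1 = 3087.28000
D_2 = 3680.03776
D_3 = 4386.60501
Terminal value at year 3: TV = D_3×(1+g_2)/(r−g_2) = 4575.22903/0.088 = 51991.23892
P_0 = D_1/(1+r)^1 + D_2/(1+r)^2 + D_3/(1+r)^3 + TV/(1+r)^3
    = 2729.69054 + 2876.91523 + 3032.08042 + 35937.04404 = 44575.73022

£44575.73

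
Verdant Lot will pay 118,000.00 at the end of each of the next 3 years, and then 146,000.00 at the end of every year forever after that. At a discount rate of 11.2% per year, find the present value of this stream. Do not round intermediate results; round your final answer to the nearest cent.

1235384.73

PV of 3-year annuity: 118,000.00 × [1 − (1+0.112)^−3] / 0.112 = 287358.24032
Perpetuity value at year 3: 146,000.00 / 0.112 = 1303571.42857
PV of perpetuity: 1303571.42857 / (1+0.112)^3 = 948026.48716
Total PV = 287358.24032 + 948026.48716 = 1235384.72748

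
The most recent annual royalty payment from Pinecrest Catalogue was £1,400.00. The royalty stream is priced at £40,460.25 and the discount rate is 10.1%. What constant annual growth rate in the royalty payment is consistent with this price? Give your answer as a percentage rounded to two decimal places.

P = D₀(1+g)/(r−g) ⇒ P(r−g) = D₀(1+g) ⇒ g(P+D₀) = P·r − D₀
g = (P·r − D₀)/(P + D₀) = (£40,460.25×0.101 − £1,400.00) / (£40,460.25 + £1,400.00) = 0.064177

6.42%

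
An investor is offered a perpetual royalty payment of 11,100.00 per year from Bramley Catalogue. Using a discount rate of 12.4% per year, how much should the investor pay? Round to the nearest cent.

Level perpetuity: PV = C / r = 11,100.00 / 0.124 = 89,516.13

89516.13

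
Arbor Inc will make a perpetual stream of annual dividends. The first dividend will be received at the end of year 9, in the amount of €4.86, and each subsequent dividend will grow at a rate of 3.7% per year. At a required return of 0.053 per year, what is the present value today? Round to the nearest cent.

€200.95

Value at end of year 8: C₁ / (r − g) = €4.86 / (0.053 − 0.037) = €303.7500
Discount to today: PV = €303.7500 / (1 + 0.053)^8 = €303.7500 / 1.511565 = €200.95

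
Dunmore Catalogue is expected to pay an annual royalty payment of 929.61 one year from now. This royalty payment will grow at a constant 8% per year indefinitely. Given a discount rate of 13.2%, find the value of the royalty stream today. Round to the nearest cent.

Growing perpetuity: P = D₁ / (r − g) = 929.6100 / (0.132 − 0.08) = 17,877.12

17877.12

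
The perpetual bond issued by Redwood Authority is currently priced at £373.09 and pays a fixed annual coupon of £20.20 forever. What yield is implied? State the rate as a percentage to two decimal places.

5.41%

P = C/r ⇒ r = C/P = £20.20/£373.09 = 0.054142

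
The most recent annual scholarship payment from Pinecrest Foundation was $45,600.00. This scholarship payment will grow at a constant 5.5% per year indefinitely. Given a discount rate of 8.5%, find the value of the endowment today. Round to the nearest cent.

D₁ = D₀ × (1 + g) = $45,600.00 × 1.055 = $48,108.0000
Growing perpetuity: P = D₁ / (r − g) = $48,108.0000 / (0.085 − 0.055) = $1,603,600.00

$1603600.00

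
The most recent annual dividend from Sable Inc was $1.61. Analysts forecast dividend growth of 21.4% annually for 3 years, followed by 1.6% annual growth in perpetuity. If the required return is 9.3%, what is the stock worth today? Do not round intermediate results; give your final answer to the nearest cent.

D_1 = 1.95454
D_2 = 2.37281
D_3 = 2.88059
Terminal value at year 3: TV = D_3×(1+g_2)/(r−g_2) = 2.92668/0.077 = 38.00887
P_0 = D_1/(1+r)^1 + D_2/(1+r)^2 + D_3/(1+r)^3 + TV/(1+r)^3
    = 1.78823 + 1.98620 + 2.20608 + 29.10881 = 35.08932

$35.09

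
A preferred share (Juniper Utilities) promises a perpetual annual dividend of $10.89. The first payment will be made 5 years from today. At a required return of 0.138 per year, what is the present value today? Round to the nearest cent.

Value at end of year 4: C / r = $10.89 / 0.138 = $78.9130
Discount to today: PV = $78.9130 / (1 + 0.138)^4 = $78.9130 / 1.677139 = $47.05

$47.05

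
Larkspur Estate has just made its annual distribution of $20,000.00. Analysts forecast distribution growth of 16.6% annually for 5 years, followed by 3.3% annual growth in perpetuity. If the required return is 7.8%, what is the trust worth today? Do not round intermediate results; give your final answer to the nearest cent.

$807023.14

D_1 = 23320.00000
D_2 = 27191.12000
D_3 = 31704.84592
D_4 = 36967.85034
D_5 = 43104.51350
Terminal value at year 5: TV = D_5×(1+g_2)/(r−g_2) = 44526.96245/0.045 = 989488.05434
P_0 = D_1/(1+r)^1 + D_2/(1+r)^2 + D_3/(1+r)^3 + D_4/(1+r)^4 + D_5/(1+r)^5 + TV/(1+r)^5
    = 21632.65306 + 23398.58392 + 25308.67241 + 27374.68648 + 29609.35477 + 679699.18827 = 807023.13891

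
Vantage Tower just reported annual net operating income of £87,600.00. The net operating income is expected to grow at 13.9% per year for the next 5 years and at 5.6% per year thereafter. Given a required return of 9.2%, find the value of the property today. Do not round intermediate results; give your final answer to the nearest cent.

D_1 = 99776.40000
D_2 = 113645.31960
D_3 = 129442.01902
D_4 = 147434.45967
D_5 = 167927.84956
Terminal value at year 5: TV = D_5×(1+g_2)/(r−g_2) = 177331.80914/0.036 = 4925883.58717
P_0 = D_1/(1+r)^1 + D_2/(1+r)^2 + D_3/(1+r)^3 + D_4/(1+r)^4 + D_5/(1+r)^5 + TV/(1+r)^5
    = 91370.32967 + 95302.93543 + 99404.80170 + 103683.21350 + 108145.76939 + 3172275.90212 = 3670182.95182

£3670182.95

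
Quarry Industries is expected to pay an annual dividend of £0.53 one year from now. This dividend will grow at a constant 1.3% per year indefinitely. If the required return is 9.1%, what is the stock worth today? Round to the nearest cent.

£6.79

Growing perpetuity: P = D₁ / (r − g) = £0.5300 / (0.091 − 0.013) = £6.79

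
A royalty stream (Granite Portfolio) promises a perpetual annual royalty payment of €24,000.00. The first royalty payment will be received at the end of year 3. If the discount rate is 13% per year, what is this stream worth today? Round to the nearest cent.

€144580.93

Value at end of year 2: C / r = €24,000.00 / 0.13 = €184,615.3846
Discount to today: PV = €184,615.3846 / (1 + 0.13)^2 = €184,615.3846 / 1.276900 = €144,580.93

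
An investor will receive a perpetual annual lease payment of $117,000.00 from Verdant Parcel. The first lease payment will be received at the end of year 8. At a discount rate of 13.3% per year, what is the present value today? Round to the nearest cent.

$367049.68

Value at end of year 7: C / r = $117,000.00 / 0.133 = $879,699.2481
Discount to today: PV = $879,699.2481 / (1 + 0.133)^7 = $879,699.2481 / 2.396676 = $367,049.68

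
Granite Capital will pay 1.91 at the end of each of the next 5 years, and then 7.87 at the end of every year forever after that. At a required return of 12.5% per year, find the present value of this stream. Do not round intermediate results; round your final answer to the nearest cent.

41.74

PV of 5-year annuity: 1.91 × [1 − (1+0.125)^−5] / 0.125 = 6.80069
Perpetuity value at year 5: 7.87 / 0.125 = 62.96000
PV of perpetuity: 62.96000 / (1+0.125)^5 = 34.93833
Total PV = 6.80069 + 34.93833 = 41.73901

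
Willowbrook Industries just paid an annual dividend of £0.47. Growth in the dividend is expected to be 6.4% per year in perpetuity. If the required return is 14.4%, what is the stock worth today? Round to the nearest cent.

£6.25

D₁ = D₀ × (1 + g) = £0.47 × 1.064 = £0.5001
Growing perpetuity: P = D₁ / (r − g) = £0.5001 / (0.144 − 0.064) = £6.25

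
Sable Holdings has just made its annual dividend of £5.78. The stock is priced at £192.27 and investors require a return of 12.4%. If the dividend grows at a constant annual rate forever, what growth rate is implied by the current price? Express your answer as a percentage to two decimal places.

9.12%

P = D₀(1+g)/(r−g) ⇒ P(r−g) = D₀(1+g) ⇒ g(P+D₀) = P·r − D₀
g = (P·r − D₀)/(P + D₀) = (£192.27×0.124 − £5.78) / (£192.27 + £5.78) = 0.091197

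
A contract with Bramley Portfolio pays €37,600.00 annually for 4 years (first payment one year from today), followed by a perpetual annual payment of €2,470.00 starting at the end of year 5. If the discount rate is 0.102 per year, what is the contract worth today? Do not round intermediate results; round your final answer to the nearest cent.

PV of 4-year annuity: €37,600.00 × [1 − (1+0.102)^−4] / 0.102 = 118672.75805
Perpetuity value at year 4: €2,470.00 / 0.102 = 24215.68627
PV of perpetuity: 24215.68627 / (1+0.102)^4 = 16419.89605
Total PV = 118672.75805 + 16419.89605 = 135092.65410

€135092.65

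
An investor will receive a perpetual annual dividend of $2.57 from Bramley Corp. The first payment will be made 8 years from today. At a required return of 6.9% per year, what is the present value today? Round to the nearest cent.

$23.35

Value at end of year 7: C / r = $2.57 / 0.069 = $37.2464
Discount to today: PV = $37.2464 / (1 + 0.069)^7 = $37.2464 / 1.595306 = $23.35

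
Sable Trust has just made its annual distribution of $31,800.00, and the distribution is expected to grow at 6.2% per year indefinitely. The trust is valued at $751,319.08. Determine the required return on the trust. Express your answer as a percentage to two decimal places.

D₁ = $31,800.00 × 1.062 = $33,771.6000
P = D₁/(r − g) ⇒ r = D₁/P + g = $33,771.6000/$751,319.08 + 0.062 = 0.044950 + 0.062 = 0.106950

10.69%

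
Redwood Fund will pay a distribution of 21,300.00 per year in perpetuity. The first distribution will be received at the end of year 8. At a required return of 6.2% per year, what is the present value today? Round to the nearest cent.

Value at end of year 7: C / r = 21,300.00 / 0.062 = 343,548.3871
Discount to today: PV = 343,548.3871 / (1 + 0.062)^7 = 343,548.3871 / 1.523602 = 225,484.29

225484.29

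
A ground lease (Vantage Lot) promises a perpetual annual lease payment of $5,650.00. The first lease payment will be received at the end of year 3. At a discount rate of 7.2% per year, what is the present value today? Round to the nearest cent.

Value at end of year 2: C / r = $5,650.00 / 0.072 = $78,472.2222
Discount to today: PV = $78,472.2222 / (1 + 0.072)^2 = $78,472.2222 / 1.149184 = $68,285.17

$68285.17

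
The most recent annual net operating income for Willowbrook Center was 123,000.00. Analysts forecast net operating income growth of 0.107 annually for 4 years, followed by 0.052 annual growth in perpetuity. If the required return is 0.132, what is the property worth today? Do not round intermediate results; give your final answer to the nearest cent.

D_1 = 136161.00000
D_2 = 150730.22700
D_3 = 166858.36129
D_4 = 184712.20595
Terminal value at year 4: TV = D_4×(1+g_2)/(r−g_2) = 194317.24066/0.08 = 2428965.50820
P_0 = D_1/(1+r)^1 + D_2/(1+r)^2 + D_3/(1+r)^3 + D_4/(1+r)^4 + TV/(1+r)^4
    = 120283.56890 + 117627.12966 + 115029.35736 + 112488.95636 + 1479229.77616 = 1944658.78845

1944658.79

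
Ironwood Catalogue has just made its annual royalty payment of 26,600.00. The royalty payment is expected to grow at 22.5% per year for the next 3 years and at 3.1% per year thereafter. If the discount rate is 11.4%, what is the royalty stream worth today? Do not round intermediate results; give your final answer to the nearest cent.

D_1 = 32585.00000
D_2 = 39916.62500
D_3 = 48897.86562
Terminal value at year 3: TV = D_3×(1+g_2)/(r−g_2) = 50413.69946/0.083 = 607393.96939
P_0 = D_1/(1+r)^1 + D_2/(1+r)^2 + D_3/(1+r)^3 + TV/(1+r)^3
    = 29250.44883 + 32164.99086 + 35369.94058 + 439354.32214 = 536139.70242

536139.70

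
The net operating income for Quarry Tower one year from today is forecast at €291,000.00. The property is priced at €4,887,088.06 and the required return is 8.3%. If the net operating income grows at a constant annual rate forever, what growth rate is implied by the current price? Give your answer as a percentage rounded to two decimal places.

2.35%

P = D₁/(r−g) ⇒ g = r − D₁/P = 0.083 − €291,000.00/€4,887,088.06 = 0.023455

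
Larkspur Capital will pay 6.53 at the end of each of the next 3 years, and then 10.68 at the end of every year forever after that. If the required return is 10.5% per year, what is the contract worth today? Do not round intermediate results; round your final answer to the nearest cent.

PV of 3-year annuity: 6.53 × [1 − (1+0.105)^−3] / 0.105 = 16.09726
Perpetuity value at year 3: 10.68 / 0.105 = 101.71429
PV of perpetuity: 101.71429 / (1+0.105)^3 = 75.38677
Total PV = 16.09726 + 75.38677 = 91.48402

91.48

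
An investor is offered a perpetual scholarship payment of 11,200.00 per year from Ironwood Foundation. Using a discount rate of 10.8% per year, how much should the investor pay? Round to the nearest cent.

Level perpetuity: PV = C / r = 11,200.00 / 0.108 = 103,703.70

103703.70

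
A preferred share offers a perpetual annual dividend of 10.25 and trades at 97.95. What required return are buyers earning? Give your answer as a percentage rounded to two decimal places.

10.46%

P = C/r ⇒ r = C/P = 10.25/97.95 = 0.104645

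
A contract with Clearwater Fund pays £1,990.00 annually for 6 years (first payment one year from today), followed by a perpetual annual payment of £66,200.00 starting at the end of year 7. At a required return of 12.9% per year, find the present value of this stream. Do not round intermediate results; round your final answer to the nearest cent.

PV of 6-year annuity: £1,990.00 × [1 − (1+0.129)^−6] / 0.129 = 7977.32674
Perpetuity value at year 6: £66,200.00 / 0.129 = 513178.29457
PV of perpetuity: 513178.29457 / (1+0.129)^6 = 247801.89750
Total PV = 7977.32674 + 247801.89750 = 255779.22424

£255779.22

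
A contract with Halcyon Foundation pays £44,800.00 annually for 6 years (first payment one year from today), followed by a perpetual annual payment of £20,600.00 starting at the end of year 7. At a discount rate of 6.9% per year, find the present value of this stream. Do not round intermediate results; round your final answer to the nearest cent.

PV of 6-year annuity: £44,800.00 × [1 − (1+0.069)^−6] / 0.069 = 214201.80175
Perpetuity value at year 6: £20,600.00 / 0.069 = 298550.72464
PV of perpetuity: 298550.72464 / (1+0.069)^6 = 200056.14615
Total PV = 214201.80175 + 200056.14615 = 414257.94790

£414257.95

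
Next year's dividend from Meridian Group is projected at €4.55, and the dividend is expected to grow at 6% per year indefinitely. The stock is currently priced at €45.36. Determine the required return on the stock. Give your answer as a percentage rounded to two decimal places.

16.03%

P = D₁/(r − g) ⇒ r = D₁/P + g = €4.5500/€45.36 + 0.06 = 0.100309 + 0.06 = 0.160309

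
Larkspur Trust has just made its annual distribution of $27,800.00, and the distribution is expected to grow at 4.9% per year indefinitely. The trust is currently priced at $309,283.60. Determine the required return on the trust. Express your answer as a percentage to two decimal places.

14.33%

D₁ = $27,800.00 × 1.049 = $29,162.2000
P = D₁/(r − g) ⇒ r = D₁/P + g = $29,162.2000/$309,283.60 + 0.049 = 0.094290 + 0.049 = 0.143290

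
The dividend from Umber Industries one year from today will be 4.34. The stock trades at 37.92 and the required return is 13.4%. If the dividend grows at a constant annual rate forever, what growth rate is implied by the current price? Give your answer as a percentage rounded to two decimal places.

P = D₁/(r−g) ⇒ g = r − D₁/P = 0.134 − 4.34/37.92 = 0.019549

1.95%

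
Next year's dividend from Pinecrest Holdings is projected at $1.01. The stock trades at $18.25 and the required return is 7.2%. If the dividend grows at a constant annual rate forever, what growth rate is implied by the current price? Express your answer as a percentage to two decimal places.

P = D₁/(r−g) ⇒ g = r − D₁/P = 0.072 − $1.01/$18.25 = 0.016658

1.67%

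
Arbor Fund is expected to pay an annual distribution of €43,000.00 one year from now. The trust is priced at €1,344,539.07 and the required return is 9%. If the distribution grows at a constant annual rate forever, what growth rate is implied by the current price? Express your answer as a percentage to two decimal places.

P = D₁/(r−g) ⇒ g = r − D₁/P = 0.09 − €43,000.00/€1,344,539.07 = 0.058019

5.80%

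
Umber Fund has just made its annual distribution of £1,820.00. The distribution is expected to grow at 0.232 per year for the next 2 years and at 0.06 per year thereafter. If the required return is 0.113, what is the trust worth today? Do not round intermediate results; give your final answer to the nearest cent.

£48844.33

D_1 = 2242.24000
D_2 = 2762.43968
Terminal value at year 2: TV = D_2×(1+g_2)/(r−g_2) = 2928.18606/0.053 = 55248.79360
P_0 = D_1/(1+r)^1 + D_2/(1+r)^2 + TV/(1+r)^2
    = 2014.59119 + 2229.98774 + 44599.75476 = 48844.33369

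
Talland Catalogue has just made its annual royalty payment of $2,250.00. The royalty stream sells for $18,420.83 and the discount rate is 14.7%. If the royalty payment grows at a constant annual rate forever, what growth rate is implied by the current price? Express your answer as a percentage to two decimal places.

P = D₀(1+g)/(r−g) ⇒ P(r−g) = D₀(1+g) ⇒ g(P+D₀) = P·r − D₀
g = (P·r − D₀)/(P + D₀) = ($18,420.83×0.147 − $2,250.00) / ($18,420.83 + $2,250.00) = 0.022150

2.22%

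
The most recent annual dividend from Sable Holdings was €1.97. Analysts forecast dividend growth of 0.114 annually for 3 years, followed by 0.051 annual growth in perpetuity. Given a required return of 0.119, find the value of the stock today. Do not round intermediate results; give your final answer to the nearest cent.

€35.90

D_1 = 2.19458
D_2 = 2.44476
D_3 = 2.72347
Terminal value at year 3: TV = D_3×(1+g_2)/(r−g_2) = 2.86236/0.068 = 42.09355
P_0 = D_1/(1+r)^1 + D_2/(1+r)^2 + D_3/(1+r)^3 + TV/(1+r)^3
    = 1.96120 + 1.95243 + 1.94371 + 30.04176 = 35.89910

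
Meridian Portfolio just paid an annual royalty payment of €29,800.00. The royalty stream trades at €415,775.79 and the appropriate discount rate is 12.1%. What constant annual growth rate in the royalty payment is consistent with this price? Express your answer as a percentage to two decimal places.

P = D₀(1+g)/(r−g) ⇒ P(r−g) = D₀(1+g) ⇒ g(P+D₀) = P·r − D₀
g = (P·r − D₀)/(P + D₀) = (€415,775.79×0.121 − €29,800.00) / (€415,775.79 + €29,800.00) = 0.046028

4.60%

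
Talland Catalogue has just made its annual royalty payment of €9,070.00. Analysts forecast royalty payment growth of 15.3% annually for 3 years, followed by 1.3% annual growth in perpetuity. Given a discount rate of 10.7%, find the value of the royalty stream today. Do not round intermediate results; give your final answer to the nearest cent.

€139976.57

D_1 = 10457.71000
D_2 = 12057.73963
D_3 = 13902.57379
Terminal value at year 3: TV = D_3×(1+g_2)/(r−g_2) = 14083.30725/0.094 = 149822.41758
P_0 = D_1/(1+r)^1 + D_2/(1+r)^2 + D_3/(1+r)^3 + TV/(1+r)^3
    = 9446.89250 + 9839.44630 + 10248.31218 + 110441.91745 = 139976.56843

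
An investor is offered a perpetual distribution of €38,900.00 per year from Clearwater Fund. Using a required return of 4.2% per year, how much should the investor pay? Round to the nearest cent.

€926190.48

Level perpetuity: PV = C / r = €38,900.00 / 0.042 = €926,190.48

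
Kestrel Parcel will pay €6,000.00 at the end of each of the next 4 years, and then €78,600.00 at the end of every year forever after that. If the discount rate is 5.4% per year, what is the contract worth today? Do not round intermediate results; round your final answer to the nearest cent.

€1200493.67

PV of 4-year annuity: €6,000.00 × [1 − (1+0.054)^−4] / 0.054 = 21079.49478
Perpetuity value at year 4: €78,600.00 / 0.054 = 1455555.55556
PV of perpetuity: 1455555.55556 / (1+0.054)^4 = 1179414.17389
Total PV = 21079.49478 + 1179414.17389 = 1200493.66867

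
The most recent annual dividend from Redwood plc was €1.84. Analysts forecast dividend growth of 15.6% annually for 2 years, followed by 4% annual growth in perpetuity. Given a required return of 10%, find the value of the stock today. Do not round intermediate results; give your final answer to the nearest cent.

€39.19

D_1 = 2.12704
D_2 = 2.45886
Terminal value at year 2: TV = D_2×(1+g_2)/(r−g_2) = 2.55721/0.06 = 42.62021
P_0 = D_1/(1+r)^1 + D_2/(1+r)^2 + TV/(1+r)^2
    = 1.93367 + 2.03211 + 35.22331 = 39.18910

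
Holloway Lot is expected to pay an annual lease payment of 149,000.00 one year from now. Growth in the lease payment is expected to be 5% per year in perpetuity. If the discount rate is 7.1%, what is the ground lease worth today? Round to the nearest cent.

Growing perpetuity: P = D₁ / (r − g) = 149,000.0000 / (0.071 − 0.05) = 7,095,238.10

7095238.10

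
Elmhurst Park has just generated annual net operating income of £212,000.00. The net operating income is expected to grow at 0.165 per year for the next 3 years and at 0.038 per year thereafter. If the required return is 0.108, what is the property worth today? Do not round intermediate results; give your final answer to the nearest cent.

£4357921.32

D_1 = 246980.00000
D_2 = 287731.70000
D_3 = 335207.43050
Terminal value at year 3: TV = D_3×(1+g_2)/(r−g_2) = 347945.31286/0.07 = 4970647.32656
P_0 = D_1/(1+r)^1 + D_2/(1+r)^2 + D_3/(1+r)^3 + TV/(1+r)^3
    = 222906.13718 + 234373.33016 + 246430.44191 + 3654211.41007 = 4357921.31933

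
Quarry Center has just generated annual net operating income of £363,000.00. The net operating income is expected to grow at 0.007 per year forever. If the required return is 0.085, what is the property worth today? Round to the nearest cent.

£4686423.08

D₁ = D₀ × (1 + g) = £363,000.00 × 1.007 = £365,541.0000
Growing perpetuity: P = D₁ / (r − g) = £365,541.0000 / (0.085 − 0.007) = £4,686,423.08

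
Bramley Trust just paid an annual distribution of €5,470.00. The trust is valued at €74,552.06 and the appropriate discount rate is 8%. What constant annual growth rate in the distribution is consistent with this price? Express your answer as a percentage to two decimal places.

0.62%

P = D₀(1+g)/(r−g) ⇒ P(r−g) = D₀(1+g) ⇒ g(P+D₀) = P·r − D₀
g = (P·r − D₀)/(P + D₀) = (€74,552.06×0.08 − €5,470.00) / (€74,552.06 + €5,470.00) = 0.006175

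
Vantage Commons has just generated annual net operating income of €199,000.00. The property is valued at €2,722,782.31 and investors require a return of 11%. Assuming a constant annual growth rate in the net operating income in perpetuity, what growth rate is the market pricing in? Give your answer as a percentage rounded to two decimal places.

3.44%

P = D₀(1+g)/(r−g) ⇒ P(r−g) = D₀(1+g) ⇒ g(P+D₀) = P·r − D₀
g = (P·r − D₀)/(P + D₀) = (€2,722,782.31×0.11 − €199,000.00) / (€2,722,782.31 + €199,000.00) = 0.034399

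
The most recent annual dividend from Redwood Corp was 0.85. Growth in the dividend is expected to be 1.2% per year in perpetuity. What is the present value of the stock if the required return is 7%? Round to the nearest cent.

D₁ = D₀ × (1 + g) = 0.85 × 1.012 = 0.8602
Growing perpetuity: P = D₁ / (r − g) = 0.8602 / (0.07 − 0.012) = 14.83

14.83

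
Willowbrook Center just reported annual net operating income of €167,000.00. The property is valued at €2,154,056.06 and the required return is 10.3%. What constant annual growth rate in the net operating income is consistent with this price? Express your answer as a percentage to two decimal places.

2.36%

P = D₀(1+g)/(r−g) ⇒ P(r−g) = D₀(1+g) ⇒ g(P+D₀) = P·r − D₀
g = (P·r − D₀)/(P + D₀) = (€2,154,056.06×0.103 − €167,000.00) / (€2,154,056.06 + €167,000.00) = 0.023639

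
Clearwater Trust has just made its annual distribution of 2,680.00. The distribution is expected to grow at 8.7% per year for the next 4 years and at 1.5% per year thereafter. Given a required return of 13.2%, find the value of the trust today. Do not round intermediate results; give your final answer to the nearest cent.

29463.45

D_1 = 2913.16000
D_2 = 3166.60492
D_3 = 3442.09955
D_4 = 3741.56221
Terminal value at year 4: TV = D_4×(1+g_2)/(r−g_2) = 3797.68564/0.117 = 32458.85164
P_0 = D_1/(1+r)^1 + D_2/(1+r)^2 + D_3/(1+r)^3 + D_4/(1+r)^4 + TV/(1+r)^4
    = 2573.46290 + 2471.16093 + 2372.92573 + 2278.59564 + 19767.30410 = 29463.44930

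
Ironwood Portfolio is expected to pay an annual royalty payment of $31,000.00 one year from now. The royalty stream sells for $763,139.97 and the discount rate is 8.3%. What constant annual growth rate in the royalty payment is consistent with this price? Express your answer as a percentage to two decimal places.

P = D₁/(r−g) ⇒ g = r − D₁/P = 0.083 − $31,000.00/$763,139.97 = 0.042378

4.24%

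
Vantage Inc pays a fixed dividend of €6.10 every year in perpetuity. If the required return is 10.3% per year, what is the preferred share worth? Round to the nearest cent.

€59.22

Level perpetuity: PV = C / r = €6.10 / 0.103 = €59.22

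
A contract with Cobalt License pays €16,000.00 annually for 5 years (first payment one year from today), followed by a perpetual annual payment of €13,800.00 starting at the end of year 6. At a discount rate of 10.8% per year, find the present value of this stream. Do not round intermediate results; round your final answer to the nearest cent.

PV of 5-year annuity: €16,000.00 × [1 − (1+0.108)^−5] / 0.108 = 59433.07291
Perpetuity value at year 5: €13,800.00 / 0.108 = 127777.77778
PV of perpetuity: 127777.77778 / (1+0.108)^5 = 76516.75239
Total PV = 59433.07291 + 76516.75239 = 135949.82530

€135949.83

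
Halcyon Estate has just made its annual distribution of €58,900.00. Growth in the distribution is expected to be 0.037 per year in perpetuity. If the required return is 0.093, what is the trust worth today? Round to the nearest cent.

€1090701.79

D₁ = D₀ × (1 + g) = €58,900.00 × 1.037 = €61,079.3000
Growing perpetuity: P = D₁ / (r − g) = €61,079.3000 / (0.093 − 0.037) = €1,090,701.79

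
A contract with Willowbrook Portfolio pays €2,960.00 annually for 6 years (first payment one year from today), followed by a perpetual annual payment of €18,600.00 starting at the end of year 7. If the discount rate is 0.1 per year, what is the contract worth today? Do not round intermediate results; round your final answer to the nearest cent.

PV of 6-year annuity: €2,960.00 × [1 − (1+0.1)^−6] / 0.1 = 12891.57167
Perpetuity value at year 6: €18,600.00 / 0.1 = 186000.00000
PV of perpetuity: 186000.00000 / (1+0.1)^6 = 104992.15099
Total PV = 12891.57167 + 104992.15099 = 117883.72266

€117883.72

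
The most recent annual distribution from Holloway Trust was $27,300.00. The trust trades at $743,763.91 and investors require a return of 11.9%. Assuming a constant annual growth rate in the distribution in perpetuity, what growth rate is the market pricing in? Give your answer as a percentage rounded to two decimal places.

7.94%

P = D₀(1+g)/(r−g) ⇒ P(r−g) = D₀(1+g) ⇒ g(P+D₀) = P·r − D₀
g = (P·r − D₀)/(P + D₀) = ($743,763.91×0.119 − $27,300.00) / ($743,763.91 + $27,300.00) = 0.079381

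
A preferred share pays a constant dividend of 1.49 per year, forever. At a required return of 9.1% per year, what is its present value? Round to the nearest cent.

16.37

Level perpetuity: PV = C / r = 1.49 / 0.091 = 16.37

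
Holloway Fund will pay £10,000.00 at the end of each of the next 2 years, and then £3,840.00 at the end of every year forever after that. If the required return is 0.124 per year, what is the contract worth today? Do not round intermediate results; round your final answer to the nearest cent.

PV of 2-year annuity: £10,000.00 × [1 − (1+0.124)^−2] / 0.124 = 16812.09711
Perpetuity value at year 2: £3,840.00 / 0.124 = 30967.74194
PV of perpetuity: 30967.74194 / (1+0.124)^2 = 24511.89664
Total PV = 16812.09711 + 24511.89664 = 41323.99376

£41323.99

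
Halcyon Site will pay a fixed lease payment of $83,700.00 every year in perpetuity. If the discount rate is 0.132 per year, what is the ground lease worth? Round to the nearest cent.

Level perpetuity: PV = C / r = $83,700.00 / 0.132 = $634,090.91

$634090.91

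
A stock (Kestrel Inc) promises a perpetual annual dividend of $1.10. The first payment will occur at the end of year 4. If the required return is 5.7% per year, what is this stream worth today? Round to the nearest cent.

$16.34

Value at end of year 3: C / r = $1.10 / 0.057 = $19.2982
Discount to today: PV = $19.2982 / (1 + 0.057)^3 = $19.2982 / 1.180932 = $16.34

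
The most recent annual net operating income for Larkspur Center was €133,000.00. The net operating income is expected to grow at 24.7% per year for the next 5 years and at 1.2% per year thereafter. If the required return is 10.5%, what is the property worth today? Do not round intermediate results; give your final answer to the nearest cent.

€3618681.82

D_1 = 165851.00000
D_2 = 206816.19700
D_3 = 257899.79766
D_4 = 321601.04768
D_5 = 401036.50646
Terminal value at year 5: TV = D_5×(1+g_2)/(r−g_2) = 405848.94454/0.093 = 4363967.14554
P_0 = D_1/(1+r)^1 + D_2/(1+r)^2 + D_3/(1+r)^3 + D_4/(1+r)^4 + D_5/(1+r)^5 + TV/(1+r)^5
    = 150091.40271 + 169379.16668 + 191145.53923 + 215709.03839 + 243429.11392 + 2648927.56219 = 3618681.82314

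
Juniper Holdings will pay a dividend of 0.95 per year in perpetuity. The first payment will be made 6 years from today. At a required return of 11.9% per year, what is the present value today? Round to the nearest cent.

Value at end of year 5: C / r = 0.95 / 0.119 = 7.9832
Discount to today: PV = 7.9832 / (1 + 0.119)^5 = 7.9832 / 1.754488 = 4.55

4.55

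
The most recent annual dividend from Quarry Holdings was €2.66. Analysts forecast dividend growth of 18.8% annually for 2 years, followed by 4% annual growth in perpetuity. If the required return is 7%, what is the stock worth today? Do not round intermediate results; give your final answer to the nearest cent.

D_1 = 3.16008
D_2 = 3.75418
Terminal value at year 2: TV = D_2×(1+g_2)/(r−g_2) = 3.90434/0.03 = 130.14473
P_0 = D_1/(1+r)^1 + D_2/(1+r)^2 + TV/(1+r)^2
    = 2.95335 + 3.27904 + 113.67345 = 119.90584

€119.91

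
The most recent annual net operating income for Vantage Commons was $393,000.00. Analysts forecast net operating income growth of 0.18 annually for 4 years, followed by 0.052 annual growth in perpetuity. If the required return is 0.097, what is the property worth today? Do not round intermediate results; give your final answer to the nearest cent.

D_1 = 463740.00000
D_2 = 547213.20000
D_3 = 645711.57600
D_4 = 761939.65968
Terminal value at year 4: TV = D_4×(1+g_2)/(r−g_2) = 801560.52198/0.045 = 17812456.04407
P_0 = D_1/(1+r)^1 + D_2/(1+r)^2 + D_3/(1+r)^3 + D_4/(1+r)^4 + TV/(1+r)^4
    = 422734.73108 + 454719.21849 + 489123.68078 + 526131.21542 + 12299778.63611 = 14192487.48189

$14192487.48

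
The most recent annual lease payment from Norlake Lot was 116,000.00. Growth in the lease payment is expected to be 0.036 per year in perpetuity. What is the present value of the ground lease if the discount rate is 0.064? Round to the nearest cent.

D₁ = D₀ × (1 + g) = 116,000.00 × 1.036 = 120,176.0000
Growing perpetuity: P = D₁ / (r − g) = 120,176.0000 / (0.064 − 0.036) = 4,292,000.00

4292000.00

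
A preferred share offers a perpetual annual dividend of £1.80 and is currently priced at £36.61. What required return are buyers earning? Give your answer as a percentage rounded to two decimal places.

4.92%

P = C/r ⇒ r = C/P = £1.80/£36.61 = 0.049167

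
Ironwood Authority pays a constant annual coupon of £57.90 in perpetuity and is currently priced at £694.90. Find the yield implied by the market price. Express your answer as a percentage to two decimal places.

P = C/r ⇒ r = C/P = £57.90/£694.90 = 0.083321

8.33%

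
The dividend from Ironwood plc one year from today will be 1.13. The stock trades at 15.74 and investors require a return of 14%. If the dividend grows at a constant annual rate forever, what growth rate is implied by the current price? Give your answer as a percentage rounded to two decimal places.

P = D₁/(r−g) ⇒ g = r − D₁/P = 0.14 − 1.13/15.74 = 0.068208

6.82%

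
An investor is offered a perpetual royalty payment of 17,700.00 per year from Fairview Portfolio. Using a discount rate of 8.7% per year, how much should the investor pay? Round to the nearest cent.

Level perpetuity: PV = C / r = 17,700.00 / 0.087 = 203,448.28

203448.28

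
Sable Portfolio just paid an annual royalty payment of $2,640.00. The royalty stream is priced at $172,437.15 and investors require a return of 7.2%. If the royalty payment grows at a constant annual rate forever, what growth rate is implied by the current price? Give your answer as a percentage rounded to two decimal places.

5.58%

P = D₀(1+g)/(r−g) ⇒ P(r−g) = D₀(1+g) ⇒ g(P+D₀) = P·r − D₀
g = (P·r − D₀)/(P + D₀) = ($172,437.15×0.072 − $2,640.00) / ($172,437.15 + $2,640.00) = 0.055835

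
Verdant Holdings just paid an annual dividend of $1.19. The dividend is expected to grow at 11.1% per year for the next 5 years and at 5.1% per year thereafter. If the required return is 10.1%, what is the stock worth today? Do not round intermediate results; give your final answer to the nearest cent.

$32.28

D_1 = 1.32209
D_2 = 1.46884
D_3 = 1.63188
D_4 = 1.81302
D_5 = 2.01427
Terminal value at year 5: TV = D_5×(1+g_2)/(r−g_2) = 2.11700/0.05 = 42.33991
P_0 = D_1/(1+r)^1 + D_2/(1+r)^2 + D_3/(1+r)^3 + D_4/(1+r)^4 + D_5/(1+r)^5 + TV/(1+r)^5
    = 1.20081 + 1.21171 + 1.22272 + 1.23383 + 1.24503 + 26.17058 = 32.28468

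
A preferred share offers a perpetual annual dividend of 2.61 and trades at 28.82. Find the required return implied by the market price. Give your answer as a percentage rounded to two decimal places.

9.06%

P = C/r ⇒ r = C/P = 2.61/28.82 = 0.090562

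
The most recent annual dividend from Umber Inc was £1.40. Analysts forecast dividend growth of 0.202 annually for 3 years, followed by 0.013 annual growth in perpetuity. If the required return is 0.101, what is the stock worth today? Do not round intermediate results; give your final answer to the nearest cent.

D_1 = 1.68280
D_2 = 2.02273
D_3 = 2.43132
Terminal value at year 3: TV = D_3×(1+g_2)/(r−g_2) = 2.46292/0.088 = 27.98776
P_0 = D_1/(1+r)^1 + D_2/(1+r)^2 + D_3/(1+r)^3 + TV/(1+r)^3
    = 1.52843 + 1.66864 + 1.82171 + 20.97038 = 25.98916

£25.99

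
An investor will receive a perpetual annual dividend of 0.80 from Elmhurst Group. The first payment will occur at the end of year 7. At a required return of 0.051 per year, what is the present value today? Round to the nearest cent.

Value at end of year 6: C / r = 0.80 / 0.051 = 15.6863
Discount to today: PV = 15.6863 / (1 + 0.051)^6 = 15.6863 / 1.347772 = 11.64

11.64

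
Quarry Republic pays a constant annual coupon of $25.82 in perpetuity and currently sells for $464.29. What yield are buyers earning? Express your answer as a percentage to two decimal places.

P = C/r ⇒ r = C/P = $25.82/$464.29 = 0.055612

5.56%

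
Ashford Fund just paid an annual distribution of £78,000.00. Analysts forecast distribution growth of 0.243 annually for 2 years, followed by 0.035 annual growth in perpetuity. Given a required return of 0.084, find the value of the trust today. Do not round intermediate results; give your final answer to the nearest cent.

£2358320.81

D_1 = 96954.00000
D_2 = 120513.82200
Terminal value at year 2: TV = D_2×(1+g_2)/(r−g_2) = 124731.80577/0.049 = 2545547.05653
P_0 = D_1/(1+r)^1 + D_2/(1+r)^2 + TV/(1+r)^2
    = 89440.95941 + 102560.06692 + 2166319.78096 = 2358320.80729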